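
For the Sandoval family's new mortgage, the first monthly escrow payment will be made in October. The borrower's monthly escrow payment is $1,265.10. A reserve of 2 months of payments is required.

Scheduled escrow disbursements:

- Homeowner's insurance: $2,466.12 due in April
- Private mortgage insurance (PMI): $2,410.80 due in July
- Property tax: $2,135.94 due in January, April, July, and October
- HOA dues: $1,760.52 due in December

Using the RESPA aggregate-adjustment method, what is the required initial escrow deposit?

Cushion = 2 × $1,265.10 = $2,530.20
Trial balance (start $0, +$1,265.10 each month, − disbursements):
  Oct: +$1,265.10 − $2,135.94 → -$870.84
  Nov: +$1,265.10 → $394.26
  Dec: +$1,265.10 − $1,760.52 → -$101.16
  Jan: +$1,265.10 − $2,135.94 → -$972.00
  Feb: +$1,265.10 → $293.10
  Mar: +$1,265.10 → $1,558.20
  Apr: +$1,265.10 − $4,602.06 → -$1,778.76
  May: +$1,265.10 → -$513.66
  Jun: +$1,265.10 → $751.44
  Jul: +$1,265.10 − $4,546.74 → -$2,530.20
  Aug: +$1,265.10 → -$1,265.10
  Sep: +$1,265.10 → $0.00
Lowest trial balance = -$2,530.20 (Jul)
Initial deposit = cushion − low point = $2,530.20 − (-$2,530.20) = $5,060.40

$5,060.40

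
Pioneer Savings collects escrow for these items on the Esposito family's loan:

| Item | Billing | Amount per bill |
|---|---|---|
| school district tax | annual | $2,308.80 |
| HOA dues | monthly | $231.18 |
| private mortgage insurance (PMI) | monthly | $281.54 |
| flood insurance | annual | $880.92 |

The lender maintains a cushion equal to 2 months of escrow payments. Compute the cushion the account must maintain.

$1,557.06

School district tax — $2,308.80 per year
HOA dues — $231.18 × 12 = $2,774.16 per year
Private mortgage insurance (PMI) — $281.54 × 12 = $3,378.48 per year
Flood insurance — $880.92 per year
Total annual escrow = $2,308.80 + $2,774.16 + $3,378.48 + $880.92 = $9,342.36
Monthly = $9,342.36 ÷ 12 = $778.53
Cushion = 2 × $778.53 = $1,557.06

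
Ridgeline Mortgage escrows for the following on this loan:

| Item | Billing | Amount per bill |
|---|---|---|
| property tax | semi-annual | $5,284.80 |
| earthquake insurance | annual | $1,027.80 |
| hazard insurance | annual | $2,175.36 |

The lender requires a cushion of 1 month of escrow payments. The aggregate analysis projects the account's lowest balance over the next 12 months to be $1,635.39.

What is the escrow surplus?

$487.66

Property tax: $5,284.80 × 2 = $10,569.60 annually
Earthquake insurance: $1,027.80 annually
Hazard insurance: $2,175.36 annually
Combined annual = $13,772.76
Monthly = $13,772.76 ÷ 12 = $1,147.73
Required cushion = 1 × $1,147.73 = $1,147.73
Excess over cushion: $1,635.39 − $1,147.73 = $487.66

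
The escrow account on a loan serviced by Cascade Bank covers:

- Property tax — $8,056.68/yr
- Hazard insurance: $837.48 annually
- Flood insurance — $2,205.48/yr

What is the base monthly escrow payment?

$924.97

Property tax: $8,056.68 per year
Hazard insurance: $837.48 per year
Flood insurance: $2,205.48 per year
Annual escrow total = $11,099.64
Base monthly escrow = $11,099.64 / 12 = $924.97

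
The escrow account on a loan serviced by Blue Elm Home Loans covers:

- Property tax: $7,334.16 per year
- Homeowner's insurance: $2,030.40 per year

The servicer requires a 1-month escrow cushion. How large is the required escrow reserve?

Property tax — $7,334.16
Homeowner's insurance — $2,030.40
Total per year = $9,364.56
Per month = $9,364.56 / 12 = $780.38
Required cushion = 1 × $780.38 = $780.38

$780.38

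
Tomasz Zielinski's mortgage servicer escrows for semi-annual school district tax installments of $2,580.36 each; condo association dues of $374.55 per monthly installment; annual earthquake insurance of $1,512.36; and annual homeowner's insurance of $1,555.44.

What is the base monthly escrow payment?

$1,060.26

School district tax — $2,580.36 × 2 = $5,160.72/yr
Condo association dues — $374.55 × 12 = $4,494.60/yr
Earthquake insurance — $1,512.36/yr
Homeowner's insurance — $1,555.44/yr
Annual escrow total = $5,160.72 + $4,494.60 + $1,512.36 + $1,555.44 = $12,723.12
Per month = $12,723.12 ÷ 12 = $1,060.26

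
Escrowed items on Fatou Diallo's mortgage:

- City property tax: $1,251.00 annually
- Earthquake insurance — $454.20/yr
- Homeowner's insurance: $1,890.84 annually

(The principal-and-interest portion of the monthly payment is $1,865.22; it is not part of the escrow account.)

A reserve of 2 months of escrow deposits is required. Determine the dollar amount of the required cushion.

City property tax = $1,251.00
Earthquake insurance = $454.20
Homeowner's insurance = $1,890.84
Total annual escrow = $1,251.00 + $454.20 + $1,890.84 = $3,596.04
Base monthly escrow = $3,596.04 / 12 = $299.67
Cushion = 2 × $299.67 = $599.34

$599.34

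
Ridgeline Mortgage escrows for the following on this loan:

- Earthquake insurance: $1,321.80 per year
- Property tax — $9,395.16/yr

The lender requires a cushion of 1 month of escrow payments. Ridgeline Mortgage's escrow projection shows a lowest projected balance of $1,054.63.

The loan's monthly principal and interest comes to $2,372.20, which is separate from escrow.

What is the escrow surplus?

$161.55

Earthquake insurance: $1,321.80 per year
Property tax: $9,395.16 per year
Annual escrow total = $1,321.80 + $9,395.16 = $10,716.96
Monthly escrow = $10,716.96 / 12 = $893.08
Required cushion = 1 × $893.08 = $893.08
Surplus = $1,054.63 − $893.08 = $161.55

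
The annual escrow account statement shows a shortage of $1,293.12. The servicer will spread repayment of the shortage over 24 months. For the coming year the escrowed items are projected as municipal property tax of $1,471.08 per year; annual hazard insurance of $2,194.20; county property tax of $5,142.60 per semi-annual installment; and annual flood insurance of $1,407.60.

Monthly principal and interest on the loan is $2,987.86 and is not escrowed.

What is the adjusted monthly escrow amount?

$1,333.72

Municipal property tax: $1,471.08 annually
Hazard insurance: $2,194.20 annually
County property tax: $5,142.60 × 2 = $10,285.20 annually
Flood insurance: $1,407.60 annually
Combined annual = $1,471.08 + $2,194.20 + $10,285.20 + $1,407.60 = $15,358.08
Per month = $15,358.08 ÷ 12 = $1,279.84
Shortage spread = $1,293.12 / 24 = $53.88/mo
Adjusted monthly = $1,279.84 + $53.88 = $1,333.72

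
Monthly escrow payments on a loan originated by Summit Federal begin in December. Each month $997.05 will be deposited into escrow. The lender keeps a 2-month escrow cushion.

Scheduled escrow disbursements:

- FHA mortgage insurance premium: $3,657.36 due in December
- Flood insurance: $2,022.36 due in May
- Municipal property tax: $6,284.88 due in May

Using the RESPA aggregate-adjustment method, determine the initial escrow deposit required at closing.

$7,976.40

Cushion = 2 × $997.05 = $1,994.10
Trial balance (start $0, +$997.05 each month, − disbursements):
  Dec: +$997.05 − $3,657.36 → -$2,660.31
  Jan: +$997.05 → -$1,663.26
  Feb: +$997.05 → -$666.21
  Mar: +$997.05 → $330.84
  Apr: +$997.05 → $1,327.89
  May: +$997.05 − $8,307.24 → -$5,982.30
  Jun: +$997.05 → -$4,985.25
  Jul: +$997.05 → -$3,988.20
  Aug: +$997.05 → -$2,991.15
  Sep: +$997.05 → -$1,994.10
  Oct: +$997.05 → -$997.05
  Nov: +$997.05 → $0.00
Lowest trial balance = -$5,982.30 (May)
Initial deposit = cushion − low point = $1,994.10 − (-$5,982.30) = $7,976.40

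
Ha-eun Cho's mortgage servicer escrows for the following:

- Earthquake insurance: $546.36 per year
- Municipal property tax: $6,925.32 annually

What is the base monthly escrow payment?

$622.64

Earthquake insurance = $546.36 per year
Municipal property tax = $6,925.32 per year
Combined annual = $546.36 + $6,925.32 = $7,471.68
Per month = $7,471.68 ÷ 12 = $622.64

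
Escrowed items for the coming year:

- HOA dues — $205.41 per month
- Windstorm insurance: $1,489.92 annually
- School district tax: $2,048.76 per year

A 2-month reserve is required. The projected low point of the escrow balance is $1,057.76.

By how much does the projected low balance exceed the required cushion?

HOA dues — $205.41 × 12 = $2,464.92 annually
Windstorm insurance — $1,489.92 annually
School district tax — $2,048.76 annually
Combined annual = $6,003.60
Per month = $6,003.60 ÷ 12 = $500.30
Required cushion = 2 × $500.30 = $1,000.60
Excess over cushion: $1,057.76 − $1,000.60 = $57.16

$57.16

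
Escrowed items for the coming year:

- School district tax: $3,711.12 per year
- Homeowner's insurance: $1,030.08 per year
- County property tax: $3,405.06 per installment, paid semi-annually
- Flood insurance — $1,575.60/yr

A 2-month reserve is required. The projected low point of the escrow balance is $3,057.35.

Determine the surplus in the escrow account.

$869.53

School district tax — $3,711.12 annually
Homeowner's insurance — $1,030.08 annually
County property tax — $3,405.06 × 2 = $6,810.12 annually
Flood insurance — $1,575.60 annually
Total annual escrow = $13,126.92
Monthly escrow = $13,126.92 ÷ 12 = $1,093.91
Required cushion = 2 × $1,093.91 = $2,187.82
Surplus = $3,057.35 − $2,187.82 = $869.53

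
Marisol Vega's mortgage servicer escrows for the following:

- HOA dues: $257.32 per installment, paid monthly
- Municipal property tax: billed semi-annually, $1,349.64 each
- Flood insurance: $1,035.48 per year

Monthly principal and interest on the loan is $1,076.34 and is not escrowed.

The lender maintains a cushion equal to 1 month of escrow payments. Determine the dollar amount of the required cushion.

$568.55

HOA dues = $257.32 × 12 = $3,087.84
Municipal property tax = $1,349.64 × 2 = $2,699.28
Flood insurance = $1,035.48
Annual escrow total = $6,822.60
Per month = $6,822.60 / 12 = $568.55
Required cushion = 1 × $568.55 = $568.55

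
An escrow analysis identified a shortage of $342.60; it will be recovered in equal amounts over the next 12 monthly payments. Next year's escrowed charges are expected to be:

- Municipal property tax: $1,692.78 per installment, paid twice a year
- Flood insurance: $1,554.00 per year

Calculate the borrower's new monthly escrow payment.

Municipal property tax = $1,692.78 × 2 = $3,385.56 per year
Flood insurance = $1,554.00 per year
Total annual escrow = $3,385.56 + $1,554.00 = $4,939.56
Base monthly escrow = $4,939.56 ÷ 12 = $411.63
Shortage per month = $342.60 / 12 = $28.55
New monthly escrow = $411.63 + $28.55 = $440.18

$440.18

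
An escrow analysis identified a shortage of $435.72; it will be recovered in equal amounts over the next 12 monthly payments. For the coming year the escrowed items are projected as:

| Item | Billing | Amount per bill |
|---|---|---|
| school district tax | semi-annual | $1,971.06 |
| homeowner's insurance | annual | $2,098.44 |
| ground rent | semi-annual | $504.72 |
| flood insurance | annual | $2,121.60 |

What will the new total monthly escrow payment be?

$800.61

School district tax — $1,971.06 × 2 = $3,942.12/yr
Homeowner's insurance — $2,098.44/yr
Ground rent — $504.72 × 2 = $1,009.44/yr
Flood insurance — $2,121.60/yr
Total annual escrow = $3,942.12 + $2,098.44 + $1,009.44 + $2,121.60 = $9,171.60
Monthly escrow = $9,171.60 / 12 = $764.30
Monthly shortage recovery: $435.72 / 12 = $36.31
New monthly escrow = $764.30 + $36.31 = $800.61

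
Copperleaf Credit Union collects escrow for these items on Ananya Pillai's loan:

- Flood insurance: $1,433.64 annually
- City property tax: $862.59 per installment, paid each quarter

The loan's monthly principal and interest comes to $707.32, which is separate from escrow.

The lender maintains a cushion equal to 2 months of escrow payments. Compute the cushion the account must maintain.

Flood insurance = $1,433.64 annually
City property tax = $862.59 × 4 = $3,450.36 annually
Total annual escrow = $4,884.00
Base monthly escrow = $4,884.00 / 12 = $407.00
Cushion = 2 × $407.00 = $814.00

$814.00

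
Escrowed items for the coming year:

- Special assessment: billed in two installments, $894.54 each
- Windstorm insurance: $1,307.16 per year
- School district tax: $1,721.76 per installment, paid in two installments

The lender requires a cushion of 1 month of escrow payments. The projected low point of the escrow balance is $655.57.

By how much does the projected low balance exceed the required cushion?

$110.59

Special assessment = $894.54 × 2 = $1,789.08
Windstorm insurance = $1,307.16
School district tax = $1,721.76 × 2 = $3,443.52
Annual escrow total = $6,539.76
Per month = $6,539.76 ÷ 12 = $544.98
Cushion = 1 × $544.98 = $544.98
Excess over cushion: $655.57 − $544.98 = $110.59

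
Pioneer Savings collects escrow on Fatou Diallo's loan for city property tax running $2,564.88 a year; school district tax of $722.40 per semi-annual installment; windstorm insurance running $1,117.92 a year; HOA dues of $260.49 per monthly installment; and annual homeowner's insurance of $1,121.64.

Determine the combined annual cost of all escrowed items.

City property tax: $2,564.88 annually
School district tax: $722.40 × 2 = $1,444.80 annually
Windstorm insurance: $1,117.92 annually
HOA dues: $260.49 × 12 = $3,125.88 annually
Homeowner's insurance: $1,121.64 annually
Combined annual = $9,375.12

$9,375.12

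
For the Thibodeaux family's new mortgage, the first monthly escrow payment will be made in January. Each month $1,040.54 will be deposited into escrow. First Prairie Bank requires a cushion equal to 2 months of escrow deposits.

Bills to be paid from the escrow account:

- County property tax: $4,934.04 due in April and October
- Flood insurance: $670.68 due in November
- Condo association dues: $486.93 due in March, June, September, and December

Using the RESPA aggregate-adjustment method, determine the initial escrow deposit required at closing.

$3,339.89

Cushion = 2 × $1,040.54 = $2,081.08
Trial balance (start $0, +$1,040.54 each month, − disbursements):
  Jan: +$1,040.54 → $1,040.54
  Feb: +$1,040.54 → $2,081.08
  Mar: +$1,040.54 − $486.93 → $2,634.69
  Apr: +$1,040.54 − $4,934.04 → -$1,258.81
  May: +$1,040.54 → -$218.27
  Jun: +$1,040.54 − $486.93 → $335.34
  Jul: +$1,040.54 → $1,375.88
  Aug: +$1,040.54 → $2,416.42
  Sep: +$1,040.54 − $486.93 → $2,970.03
  Oct: +$1,040.54 − $4,934.04 → -$923.47
  Nov: +$1,040.54 − $670.68 → -$553.61
  Dec: +$1,040.54 − $486.93 → $0.00
Lowest trial balance = -$1,258.81 (Apr)
Initial deposit = cushion − low point = $2,081.08 − (-$1,258.81) = $3,339.89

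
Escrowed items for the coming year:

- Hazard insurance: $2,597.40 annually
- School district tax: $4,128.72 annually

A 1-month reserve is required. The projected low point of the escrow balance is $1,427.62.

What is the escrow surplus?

Hazard insurance = $2,597.40/yr
School district tax = $4,128.72/yr
Yearly total = $2,597.40 + $4,128.72 = $6,726.12
Per month = $6,726.12 ÷ 12 = $560.51
Cushion = 1 × $560.51 = $560.51
Excess over cushion: $1,427.62 − $560.51 = $867.11

$867.11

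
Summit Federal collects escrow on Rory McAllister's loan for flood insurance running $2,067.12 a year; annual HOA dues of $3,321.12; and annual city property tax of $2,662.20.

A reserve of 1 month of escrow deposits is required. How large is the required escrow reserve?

$670.87

Flood insurance — $2,067.12 per year
HOA dues — $3,321.12 per year
City property tax — $2,662.20 per year
Total per year = $8,050.44
Monthly = $8,050.44 / 12 = $670.87
Required cushion = 1 × $670.87 = $670.87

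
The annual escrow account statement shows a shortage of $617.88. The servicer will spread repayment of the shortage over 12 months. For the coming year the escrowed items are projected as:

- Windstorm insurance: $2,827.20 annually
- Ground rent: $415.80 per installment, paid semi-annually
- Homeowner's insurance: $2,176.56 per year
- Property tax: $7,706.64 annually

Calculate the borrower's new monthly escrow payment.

Windstorm insurance — $2,827.20
Ground rent — $415.80 × 2 = $831.60
Homeowner's insurance — $2,176.56
Property tax — $7,706.64
Combined annual = $2,827.20 + $831.60 + $2,176.56 + $7,706.64 = $13,542.00
Base monthly escrow = $13,542.00 / 12 = $1,128.50
Shortage spread = $617.88 ÷ 12 = $51.49/mo
New monthly escrow = $1,128.50 + $51.49 = $1,179.99

$1,179.99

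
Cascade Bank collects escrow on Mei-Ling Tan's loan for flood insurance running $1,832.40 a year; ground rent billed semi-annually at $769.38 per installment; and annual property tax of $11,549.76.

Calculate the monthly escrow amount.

Flood insurance — $1,832.40 per year
Ground rent — $769.38 × 2 = $1,538.76 per year
Property tax — $11,549.76 per year
Annual escrow total = $14,920.92
Base monthly escrow = $14,920.92 / 12 = $1,243.41

$1,243.41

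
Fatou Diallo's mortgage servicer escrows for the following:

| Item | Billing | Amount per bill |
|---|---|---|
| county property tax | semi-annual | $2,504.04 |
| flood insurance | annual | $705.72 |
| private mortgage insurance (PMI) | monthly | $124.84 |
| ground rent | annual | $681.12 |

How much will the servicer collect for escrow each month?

$657.75

County property tax: $2,504.04 × 2 = $5,008.08/yr
Flood insurance: $705.72/yr
Private mortgage insurance (PMI): $124.84 × 12 = $1,498.08/yr
Ground rent: $681.12/yr
Annual escrow total = $7,893.00
Per month = $7,893.00 ÷ 12 = $657.75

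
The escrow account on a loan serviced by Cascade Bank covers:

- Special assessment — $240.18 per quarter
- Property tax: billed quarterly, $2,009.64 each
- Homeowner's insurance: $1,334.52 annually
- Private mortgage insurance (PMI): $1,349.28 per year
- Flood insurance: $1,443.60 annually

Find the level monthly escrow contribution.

$1,093.89

Special assessment = $240.18 × 4 = $960.72
Property tax = $2,009.64 × 4 = $8,038.56
Homeowner's insurance = $1,334.52
Private mortgage insurance (PMI) = $1,349.28
Flood insurance = $1,443.60
Total annual escrow = $960.72 + $8,038.56 + $1,334.52 + $1,349.28 + $1,443.60 = $13,126.68
Monthly = $13,126.68 ÷ 12 = $1,093.89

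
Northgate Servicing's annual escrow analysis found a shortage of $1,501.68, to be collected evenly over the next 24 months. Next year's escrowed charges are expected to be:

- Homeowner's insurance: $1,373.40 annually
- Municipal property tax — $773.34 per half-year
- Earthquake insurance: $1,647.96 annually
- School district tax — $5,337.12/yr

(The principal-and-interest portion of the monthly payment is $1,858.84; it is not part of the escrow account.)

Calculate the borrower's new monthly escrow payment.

$888.00

Homeowner's insurance = $1,373.40 annually
Municipal property tax = $773.34 × 2 = $1,546.68 annually
Earthquake insurance = $1,647.96 annually
School district tax = $5,337.12 annually
Total annual escrow = $9,905.16
Per month = $9,905.16 ÷ 12 = $825.43
Monthly shortage recovery: $1,501.68 ÷ 24 = $62.57
Adjusted monthly = $825.43 + $62.57 = $888.00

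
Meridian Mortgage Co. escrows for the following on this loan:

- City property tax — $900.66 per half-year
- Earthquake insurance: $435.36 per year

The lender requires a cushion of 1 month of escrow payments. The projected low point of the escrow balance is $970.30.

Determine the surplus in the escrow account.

$783.91

City property tax: $900.66 × 2 = $1,801.32 per year
Earthquake insurance: $435.36 per year
Combined annual = $2,236.68
Monthly escrow = $2,236.68 / 12 = $186.39
Cushion = 1 × $186.39 = $186.39
Surplus = $970.30 − $186.39 = $783.91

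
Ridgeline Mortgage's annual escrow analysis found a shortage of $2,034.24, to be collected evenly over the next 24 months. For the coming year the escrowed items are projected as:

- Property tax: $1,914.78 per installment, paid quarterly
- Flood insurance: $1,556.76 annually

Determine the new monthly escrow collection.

Property tax = $1,914.78 × 4 = $7,659.12/yr
Flood insurance = $1,556.76/yr
Total annual escrow = $7,659.12 + $1,556.76 = $9,215.88
Base monthly escrow = $9,215.88 ÷ 12 = $767.99
Monthly shortage recovery: $2,034.24 / 24 = $84.76
New monthly escrow = $767.99 + $84.76 = $852.75

$852.75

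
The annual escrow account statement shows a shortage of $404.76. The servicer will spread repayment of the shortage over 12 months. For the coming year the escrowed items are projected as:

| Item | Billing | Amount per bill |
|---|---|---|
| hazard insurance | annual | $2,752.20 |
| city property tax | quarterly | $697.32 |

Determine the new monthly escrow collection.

Hazard insurance = $2,752.20
City property tax = $697.32 × 4 = $2,789.28
Total per year = $2,752.20 + $2,789.28 = $5,541.48
Monthly escrow = $5,541.48 ÷ 12 = $461.79
Monthly shortage recovery: $404.76 / 12 = $33.73
New monthly escrow = $461.79 + $33.73 = $495.52

$495.52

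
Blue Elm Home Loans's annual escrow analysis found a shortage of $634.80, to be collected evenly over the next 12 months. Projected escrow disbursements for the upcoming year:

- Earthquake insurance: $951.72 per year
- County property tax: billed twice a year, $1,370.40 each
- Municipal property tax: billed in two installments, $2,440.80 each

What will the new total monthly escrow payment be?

$767.41

Earthquake insurance — $951.72 per year
County property tax — $1,370.40 × 2 = $2,740.80 per year
Municipal property tax — $2,440.80 × 2 = $4,881.60 per year
Annual escrow total = $951.72 + $2,740.80 + $4,881.60 = $8,574.12
Base monthly escrow = $8,574.12 / 12 = $714.51
Shortage spread = $634.80 / 12 = $52.90/mo
New monthly escrow = $714.51 + $52.90 = $767.41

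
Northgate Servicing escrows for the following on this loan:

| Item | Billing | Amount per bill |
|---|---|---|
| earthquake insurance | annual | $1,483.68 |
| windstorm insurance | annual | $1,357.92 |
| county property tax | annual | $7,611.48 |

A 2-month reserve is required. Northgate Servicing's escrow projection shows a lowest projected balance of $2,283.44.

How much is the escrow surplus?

$541.26

Earthquake insurance = $1,483.68/yr
Windstorm insurance = $1,357.92/yr
County property tax = $7,611.48/yr
Combined annual = $1,483.68 + $1,357.92 + $7,611.48 = $10,453.08
Base monthly escrow = $10,453.08 / 12 = $871.09
Cushion = 2 × $871.09 = $1,742.18
Surplus = $2,283.44 − $1,742.18 = $541.26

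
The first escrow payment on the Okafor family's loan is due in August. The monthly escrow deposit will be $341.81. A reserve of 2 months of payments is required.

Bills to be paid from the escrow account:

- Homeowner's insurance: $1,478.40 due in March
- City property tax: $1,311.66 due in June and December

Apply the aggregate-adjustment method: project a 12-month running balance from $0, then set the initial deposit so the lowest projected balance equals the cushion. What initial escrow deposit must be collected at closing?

Cushion = 2 × $341.81 = $683.62
Trial balance (start $0, +$341.81 each month, − disbursements):
  Aug: +$341.81 → $341.81
  Sep: +$341.81 → $683.62
  Oct: +$341.81 → $1,025.43
  Nov: +$341.81 → $1,367.24
  Dec: +$341.81 − $1,311.66 → $397.39
  Jan: +$341.81 → $739.20
  Feb: +$341.81 → $1,081.01
  Mar: +$341.81 − $1,478.40 → -$55.58
  Apr: +$341.81 → $286.23
  May: +$341.81 → $628.04
  Jun: +$341.81 − $1,311.66 → -$341.81
  Jul: +$341.81 → $0.00
Lowest trial balance = -$341.81 (Jun)
Initial deposit = cushion − low point = $683.62 − (-$341.81) = $1,025.43

$1,025.43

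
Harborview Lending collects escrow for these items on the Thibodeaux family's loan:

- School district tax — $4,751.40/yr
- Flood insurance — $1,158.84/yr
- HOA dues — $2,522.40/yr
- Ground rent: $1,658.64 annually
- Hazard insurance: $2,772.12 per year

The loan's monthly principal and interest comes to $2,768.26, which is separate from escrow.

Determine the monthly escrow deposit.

School district tax = $4,751.40/yr
Flood insurance = $1,158.84/yr
HOA dues = $2,522.40/yr
Ground rent = $1,658.64/yr
Hazard insurance = $2,772.12/yr
Total annual escrow = $4,751.40 + $1,158.84 + $2,522.40 + $1,658.64 + $2,772.12 = $12,863.40
Monthly escrow = $12,863.40 / 12 = $1,071.95

$1,071.95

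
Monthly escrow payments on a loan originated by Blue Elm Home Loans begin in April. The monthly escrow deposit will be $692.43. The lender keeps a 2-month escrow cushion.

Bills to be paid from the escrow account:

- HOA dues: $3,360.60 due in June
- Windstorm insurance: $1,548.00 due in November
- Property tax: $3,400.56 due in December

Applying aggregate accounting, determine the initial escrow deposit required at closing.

$3,462.15

Cushion = 2 × $692.43 = $1,384.86
Trial balance (start $0, +$692.43 each month, − disbursements):
  Apr: +$692.43 → $692.43
  May: +$692.43 → $1,384.86
  Jun: +$692.43 − $3,360.60 → -$1,283.31
  Jul: +$692.43 → -$590.88
  Aug: +$692.43 → $101.55
  Sep: +$692.43 → $793.98
  Oct: +$692.43 → $1,486.41
  Nov: +$692.43 − $1,548.00 → $630.84
  Dec: +$692.43 − $3,400.56 → -$2,077.29
  Jan: +$692.43 → -$1,384.86
  Feb: +$692.43 → -$692.43
  Mar: +$692.43 → $0.00
Lowest trial balance = -$2,077.29 (Dec)
Initial deposit = cushion − low point = $1,384.86 − (-$2,077.29) = $3,462.15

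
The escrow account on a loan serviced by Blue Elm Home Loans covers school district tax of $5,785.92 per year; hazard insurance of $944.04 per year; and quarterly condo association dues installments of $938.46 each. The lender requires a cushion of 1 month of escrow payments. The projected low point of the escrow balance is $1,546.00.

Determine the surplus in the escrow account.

School district tax: $5,785.92 annually
Hazard insurance: $944.04 annually
Condo association dues: $938.46 × 4 = $3,753.84 annually
Total per year = $10,483.80
Base monthly escrow = $10,483.80 ÷ 12 = $873.65
Cushion = 1 × $873.65 = $873.65
Excess over cushion: $1,546.00 − $873.65 = $672.35

$672.35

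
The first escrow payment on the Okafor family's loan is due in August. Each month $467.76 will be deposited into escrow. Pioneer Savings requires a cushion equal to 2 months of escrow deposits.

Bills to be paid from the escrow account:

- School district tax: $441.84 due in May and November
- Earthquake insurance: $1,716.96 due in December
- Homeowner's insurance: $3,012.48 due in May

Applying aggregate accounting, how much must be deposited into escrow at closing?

$1,871.04

Cushion = 2 × $467.76 = $935.52
Trial balance (start $0, +$467.76 each month, − disbursements):
  Aug: +$467.76 → $467.76
  Sep: +$467.76 → $935.52
  Oct: +$467.76 → $1,403.28
  Nov: +$467.76 − $441.84 → $1,429.20
  Dec: +$467.76 − $1,716.96 → $180.00
  Jan: +$467.76 → $647.76
  Feb: +$467.76 → $1,115.52
  Mar: +$467.76 → $1,583.28
  Apr: +$467.76 → $2,051.04
  May: +$467.76 − $3,454.32 → -$935.52
  Jun: +$467.76 → -$467.76
  Jul: +$467.76 → $0.00
Lowest trial balance = -$935.52 (May)
Initial deposit = cushion − low point = $935.52 − (-$935.52) = $1,871.04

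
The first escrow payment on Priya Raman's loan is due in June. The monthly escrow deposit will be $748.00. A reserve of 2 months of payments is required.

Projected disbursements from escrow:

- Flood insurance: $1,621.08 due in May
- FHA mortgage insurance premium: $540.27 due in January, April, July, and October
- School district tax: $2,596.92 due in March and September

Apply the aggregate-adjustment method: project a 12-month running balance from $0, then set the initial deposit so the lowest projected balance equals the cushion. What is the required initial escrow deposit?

Cushion = 2 × $748.00 = $1,496.00
Trial balance (start $0, +$748.00 each month, − disbursements):
  Jun: +$748.00 → $748.00
  Jul: +$748.00 − $540.27 → $955.73
  Aug: +$748.00 → $1,703.73
  Sep: +$748.00 − $2,596.92 → -$145.19
  Oct: +$748.00 − $540.27 → $62.54
  Nov: +$748.00 → $810.54
  Dec: +$748.00 → $1,558.54
  Jan: +$748.00 − $540.27 → $1,766.27
  Feb: +$748.00 → $2,514.27
  Mar: +$748.00 − $2,596.92 → $665.35
  Apr: +$748.00 − $540.27 → $873.08
  May: +$748.00 − $1,621.08 → $0.00
Lowest trial balance = -$145.19 (Sep)
Initial deposit = cushion − low point = $1,496.00 − (-$145.19) = $1,641.19

$1,641.19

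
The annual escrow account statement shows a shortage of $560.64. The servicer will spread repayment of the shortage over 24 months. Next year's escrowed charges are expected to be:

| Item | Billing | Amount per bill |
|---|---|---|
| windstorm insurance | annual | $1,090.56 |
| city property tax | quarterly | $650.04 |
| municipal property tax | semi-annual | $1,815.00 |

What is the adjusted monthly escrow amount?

Windstorm insurance: $1,090.56 annually
City property tax: $650.04 × 4 = $2,600.16 annually
Municipal property tax: $1,815.00 × 2 = $3,630.00 annually
Combined annual = $1,090.56 + $2,600.16 + $3,630.00 = $7,320.72
Monthly escrow = $7,320.72 ÷ 12 = $610.06
Shortage per month = $560.64 / 24 = $23.36
Adjusted monthly = $610.06 + $23.36 = $633.42

$633.42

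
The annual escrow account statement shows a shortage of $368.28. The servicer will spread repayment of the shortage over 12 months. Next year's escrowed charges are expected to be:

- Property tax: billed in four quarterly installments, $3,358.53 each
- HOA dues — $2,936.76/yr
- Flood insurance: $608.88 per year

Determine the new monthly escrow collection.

$1,445.67

Property tax — $3,358.53 × 4 = $13,434.12 annually
HOA dues — $2,936.76 annually
Flood insurance — $608.88 annually
Total annual escrow = $13,434.12 + $2,936.76 + $608.88 = $16,979.76
Monthly = $16,979.76 ÷ 12 = $1,414.98
Shortage spread = $368.28 / 12 = $30.69/mo
Adjusted monthly = $1,414.98 + $30.69 = $1,445.67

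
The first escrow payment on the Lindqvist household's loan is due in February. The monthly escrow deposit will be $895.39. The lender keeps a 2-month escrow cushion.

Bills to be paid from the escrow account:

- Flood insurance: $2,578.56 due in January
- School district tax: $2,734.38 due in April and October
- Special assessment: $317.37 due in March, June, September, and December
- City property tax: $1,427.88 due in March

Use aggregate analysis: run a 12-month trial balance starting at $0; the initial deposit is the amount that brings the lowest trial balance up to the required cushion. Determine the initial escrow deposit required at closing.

Cushion = 2 × $895.39 = $1,790.78
Trial balance (start $0, +$895.39 each month, − disbursements):
  Feb: +$895.39 → $895.39
  Mar: +$895.39 − $1,745.25 → $45.53
  Apr: +$895.39 − $2,734.38 → -$1,793.46
  May: +$895.39 → -$898.07
  Jun: +$895.39 − $317.37 → -$320.05
  Jul: +$895.39 → $575.34
  Aug: +$895.39 → $1,470.73
  Sep: +$895.39 − $317.37 → $2,048.75
  Oct: +$895.39 − $2,734.38 → $209.76
  Nov: +$895.39 → $1,105.15
  Dec: +$895.39 − $317.37 → $1,683.17
  Jan: +$895.39 − $2,578.56 → $0.00
Lowest trial balance = -$1,793.46 (Apr)
Initial deposit = cushion − low point = $1,790.78 − (-$1,793.46) = $3,584.24

$3,584.24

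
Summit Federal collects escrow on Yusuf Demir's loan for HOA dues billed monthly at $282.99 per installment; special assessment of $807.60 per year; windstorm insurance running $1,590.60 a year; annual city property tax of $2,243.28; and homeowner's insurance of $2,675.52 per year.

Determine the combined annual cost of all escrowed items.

$10,712.88

HOA dues = $282.99 × 12 = $3,395.88/yr
Special assessment = $807.60/yr
Windstorm insurance = $1,590.60/yr
City property tax = $2,243.28/yr
Homeowner's insurance = $2,675.52/yr
Yearly total = $3,395.88 + $807.60 + $1,590.60 + $2,243.28 + $2,675.52 = $10,712.88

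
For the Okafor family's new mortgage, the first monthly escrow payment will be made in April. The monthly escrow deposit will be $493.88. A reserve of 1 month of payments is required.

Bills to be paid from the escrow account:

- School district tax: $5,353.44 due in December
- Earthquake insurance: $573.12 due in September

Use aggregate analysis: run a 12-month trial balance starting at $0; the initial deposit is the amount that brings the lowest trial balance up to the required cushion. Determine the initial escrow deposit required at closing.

$1,975.52

Cushion = 1 × $493.88 = $493.88
Trial balance (start $0, +$493.88 each month, − disbursements):
  Apr: +$493.88 → $493.88
  May: +$493.88 → $987.76
  Jun: +$493.88 → $1,481.64
  Jul: +$493.88 → $1,975.52
  Aug: +$493.88 → $2,469.40
  Sep: +$493.88 − $573.12 → $2,390.16
  Oct: +$493.88 → $2,884.04
  Nov: +$493.88 → $3,377.92
  Dec: +$493.88 − $5,353.44 → -$1,481.64
  Jan: +$493.88 → -$987.76
  Feb: +$493.88 → -$493.88
  Mar: +$493.88 → $0.00
Lowest trial balance = -$1,481.64 (Dec)
Initial deposit = cushion − low point = $493.88 − (-$1,481.64) = $1,975.52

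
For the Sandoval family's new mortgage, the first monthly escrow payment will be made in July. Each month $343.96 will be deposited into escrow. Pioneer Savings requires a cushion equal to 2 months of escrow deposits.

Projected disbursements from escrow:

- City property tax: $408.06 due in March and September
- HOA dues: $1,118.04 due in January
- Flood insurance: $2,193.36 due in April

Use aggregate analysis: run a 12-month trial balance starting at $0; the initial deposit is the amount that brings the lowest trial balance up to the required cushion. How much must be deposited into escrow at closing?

$1,375.84

Cushion = 2 × $343.96 = $687.92
Trial balance (start $0, +$343.96 each month, − disbursements):
  Jul: +$343.96 → $343.96
  Aug: +$343.96 → $687.92
  Sep: +$343.96 − $408.06 → $623.82
  Oct: +$343.96 → $967.78
  Nov: +$343.96 → $1,311.74
  Dec: +$343.96 → $1,655.70
  Jan: +$343.96 − $1,118.04 → $881.62
  Feb: +$343.96 → $1,225.58
  Mar: +$343.96 − $408.06 → $1,161.48
  Apr: +$343.96 − $2,193.36 → -$687.92
  May: +$343.96 → -$343.96
  Jun: +$343.96 → $0.00
Lowest trial balance = -$687.92 (Apr)
Initial deposit = cushion − low point = $687.92 − (-$687.92) = $1,375.84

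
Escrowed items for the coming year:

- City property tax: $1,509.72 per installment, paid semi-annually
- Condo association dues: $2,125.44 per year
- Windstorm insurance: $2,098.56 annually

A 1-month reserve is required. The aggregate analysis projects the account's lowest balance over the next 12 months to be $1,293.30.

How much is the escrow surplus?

$689.68

City property tax — $1,509.72 × 2 = $3,019.44
Condo association dues — $2,125.44
Windstorm insurance — $2,098.56
Yearly total = $7,243.44
Monthly = $7,243.44 ÷ 12 = $603.62
Required reserve = 1 × $603.62 = $603.62
Excess over cushion: $1,293.30 − $603.62 = $689.68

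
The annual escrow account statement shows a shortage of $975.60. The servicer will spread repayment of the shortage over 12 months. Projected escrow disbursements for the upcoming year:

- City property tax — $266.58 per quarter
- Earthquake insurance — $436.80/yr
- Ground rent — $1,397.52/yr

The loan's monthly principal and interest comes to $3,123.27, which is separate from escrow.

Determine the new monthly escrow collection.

$323.02

City property tax — $266.58 × 4 = $1,066.32 per year
Earthquake insurance — $436.80 per year
Ground rent — $1,397.52 per year
Total per year = $2,900.64
Base monthly escrow = $2,900.64 ÷ 12 = $241.72
Shortage spread = $975.60 / 12 = $81.30/mo
New monthly escrow = $241.72 + $81.30 = $323.02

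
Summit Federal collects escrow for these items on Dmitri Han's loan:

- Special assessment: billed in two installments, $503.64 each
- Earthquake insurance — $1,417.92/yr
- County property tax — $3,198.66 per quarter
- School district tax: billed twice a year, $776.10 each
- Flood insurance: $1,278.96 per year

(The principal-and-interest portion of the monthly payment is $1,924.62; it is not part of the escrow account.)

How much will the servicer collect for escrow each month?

$1,504.25

Special assessment — $503.64 × 2 = $1,007.28 annually
Earthquake insurance — $1,417.92 annually
County property tax — $3,198.66 × 4 = $12,794.64 annually
School district tax — $776.10 × 2 = $1,552.20 annually
Flood insurance — $1,278.96 annually
Total annual escrow = $18,051.00
Monthly = $18,051.00 ÷ 12 = $1,504.25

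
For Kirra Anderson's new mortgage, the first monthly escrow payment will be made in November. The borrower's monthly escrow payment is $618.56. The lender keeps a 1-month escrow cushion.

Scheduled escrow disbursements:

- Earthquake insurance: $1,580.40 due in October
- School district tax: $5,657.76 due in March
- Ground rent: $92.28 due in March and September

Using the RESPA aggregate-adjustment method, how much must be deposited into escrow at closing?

Cushion = 1 × $618.56 = $618.56
Trial balance (start $0, +$618.56 each month, − disbursements):
  Nov: +$618.56 → $618.56
  Dec: +$618.56 → $1,237.12
  Jan: +$618.56 → $1,855.68
  Feb: +$618.56 → $2,474.24
  Mar: +$618.56 − $5,750.04 → -$2,657.24
  Apr: +$618.56 → -$2,038.68
  May: +$618.56 → -$1,420.12
  Jun: +$618.56 → -$801.56
  Jul: +$618.56 → -$183.00
  Aug: +$618.56 → $435.56
  Sep: +$618.56 − $92.28 → $961.84
  Oct: +$618.56 − $1,580.40 → $0.00
Lowest trial balance = -$2,657.24 (Mar)
Initial deposit = cushion − low point = $618.56 − (-$2,657.24) = $3,275.80

$3,275.80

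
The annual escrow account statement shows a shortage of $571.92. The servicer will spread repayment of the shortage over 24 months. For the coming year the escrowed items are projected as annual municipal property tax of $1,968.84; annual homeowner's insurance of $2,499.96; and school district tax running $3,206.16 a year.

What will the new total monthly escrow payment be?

$663.41

Municipal property tax: $1,968.84 per year
Homeowner's insurance: $2,499.96 per year
School district tax: $3,206.16 per year
Total per year = $1,968.84 + $2,499.96 + $3,206.16 = $7,674.96
Per month = $7,674.96 ÷ 12 = $639.58
Monthly shortage recovery: $571.92 / 24 = $23.83
New monthly escrow = $639.58 + $23.83 = $663.41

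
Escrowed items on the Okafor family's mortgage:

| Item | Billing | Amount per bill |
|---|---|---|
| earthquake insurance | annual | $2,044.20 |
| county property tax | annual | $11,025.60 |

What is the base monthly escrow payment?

Earthquake insurance — $2,044.20
County property tax — $11,025.60
Total annual escrow = $2,044.20 + $11,025.60 = $13,069.80
Monthly escrow = $13,069.80 / 12 = $1,089.15

$1,089.15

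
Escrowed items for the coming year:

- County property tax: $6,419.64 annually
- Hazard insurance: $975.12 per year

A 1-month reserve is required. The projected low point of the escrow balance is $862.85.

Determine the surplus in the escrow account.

County property tax — $6,419.64/yr
Hazard insurance — $975.12/yr
Yearly total = $7,394.76
Per month = $7,394.76 / 12 = $616.23
Required reserve = 1 × $616.23 = $616.23
Excess over cushion: $862.85 − $616.23 = $246.62

$246.62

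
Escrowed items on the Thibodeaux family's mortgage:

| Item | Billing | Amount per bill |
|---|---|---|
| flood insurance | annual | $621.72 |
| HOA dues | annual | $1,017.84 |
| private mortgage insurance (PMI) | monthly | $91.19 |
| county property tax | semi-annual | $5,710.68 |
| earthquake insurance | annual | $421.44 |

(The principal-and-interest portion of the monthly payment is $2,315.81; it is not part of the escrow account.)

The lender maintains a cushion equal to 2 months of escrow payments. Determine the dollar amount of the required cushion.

$2,429.44

Flood insurance = $621.72 per year
HOA dues = $1,017.84 per year
Private mortgage insurance (PMI) = $91.19 × 12 = $1,094.28 per year
County property tax = $5,710.68 × 2 = $11,421.36 per year
Earthquake insurance = $421.44 per year
Total annual escrow = $14,576.64
Per month = $14,576.64 / 12 = $1,214.72
Cushion = 2 × $1,214.72 = $2,429.44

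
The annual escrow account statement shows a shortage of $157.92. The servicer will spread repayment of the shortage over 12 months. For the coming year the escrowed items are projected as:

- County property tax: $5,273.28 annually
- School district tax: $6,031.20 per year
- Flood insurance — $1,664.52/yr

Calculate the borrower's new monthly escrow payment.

County property tax: $5,273.28/yr
School district tax: $6,031.20/yr
Flood insurance: $1,664.52/yr
Total annual escrow = $5,273.28 + $6,031.20 + $1,664.52 = $12,969.00
Per month = $12,969.00 / 12 = $1,080.75
Shortage spread = $157.92 / 12 = $13.16/mo
Adjusted monthly = $1,080.75 + $13.16 = $1,093.91

$1,093.91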